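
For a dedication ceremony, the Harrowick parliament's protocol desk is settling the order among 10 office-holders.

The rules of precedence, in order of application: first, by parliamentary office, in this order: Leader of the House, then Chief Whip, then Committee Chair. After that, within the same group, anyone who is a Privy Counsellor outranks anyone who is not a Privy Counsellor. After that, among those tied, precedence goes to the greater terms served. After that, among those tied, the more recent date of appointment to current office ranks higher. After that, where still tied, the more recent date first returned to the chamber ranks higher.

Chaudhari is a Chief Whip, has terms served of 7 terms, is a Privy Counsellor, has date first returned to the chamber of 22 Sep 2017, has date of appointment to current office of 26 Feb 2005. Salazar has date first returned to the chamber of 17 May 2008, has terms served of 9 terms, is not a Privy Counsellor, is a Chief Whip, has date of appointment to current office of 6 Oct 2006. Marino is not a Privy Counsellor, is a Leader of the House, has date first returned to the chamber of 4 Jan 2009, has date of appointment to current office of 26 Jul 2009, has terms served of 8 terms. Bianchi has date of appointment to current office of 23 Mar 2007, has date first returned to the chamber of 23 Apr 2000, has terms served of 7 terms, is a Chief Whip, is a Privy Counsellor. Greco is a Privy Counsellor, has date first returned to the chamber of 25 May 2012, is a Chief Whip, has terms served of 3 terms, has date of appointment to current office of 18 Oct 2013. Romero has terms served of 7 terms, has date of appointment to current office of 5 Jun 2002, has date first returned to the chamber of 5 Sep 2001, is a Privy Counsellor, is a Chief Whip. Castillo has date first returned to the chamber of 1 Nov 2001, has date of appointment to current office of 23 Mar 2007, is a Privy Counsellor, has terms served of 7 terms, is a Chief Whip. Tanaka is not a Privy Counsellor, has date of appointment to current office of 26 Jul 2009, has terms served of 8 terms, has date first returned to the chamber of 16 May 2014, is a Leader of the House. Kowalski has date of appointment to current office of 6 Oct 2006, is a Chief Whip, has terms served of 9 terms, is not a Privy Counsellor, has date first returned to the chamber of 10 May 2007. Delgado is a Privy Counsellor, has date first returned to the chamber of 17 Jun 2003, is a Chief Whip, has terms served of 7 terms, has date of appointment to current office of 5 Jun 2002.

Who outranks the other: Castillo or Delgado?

Castillo

By parliamentary office: Tanaka and Marino (Leader of the House); then Castillo, Bianchi, Chaudhari, Delgado, Romero, Greco, Salazar and Kowalski (Chief Whip).
Tanaka and Marino are each not a Privy Counsellor, so the next rule applies.
Tanaka and Marino both have terms served 8 terms, so the next rule applies.
Tanaka and Marino both have date of appointment to current office 26 Jul 2009, so the next rule applies.
Among Tanaka and Marino, by date first returned to the chamber (later first): Tanaka (16 May 2014) before Marino (4 Jan 2009).
Among Castillo, Bianchi, Chaudhari, Delgado, Romero, Greco, Salazar and Kowalski, a Privy Counsellor before not a Privy Counsellor: Castillo, Bianchi, Chaudhari, Delgado, Romero and Greco (a Privy Counsellor) before Salazar and Kowalski (not a Privy Counsellor).
Among Castillo, Bianchi, Chaudhari, Delgado, Romero and Greco, by terms served (higher first): Castillo, Bianchi, Chaudhari, Delgado and Romero (7 terms) before Greco (3 terms).
Among Castillo, Bianchi, Chaudhari, Delgado and Romero, by date of appointment to current office (later first): Castillo and Bianchi (23 Mar 2007) before Chaudhari (26 Feb 2005) before Delgado and Romero (5 Jun 2002).
Among Castillo and Bianchi, by date first returned to the chamber (later first): Castillo (1 Nov 2001) before Bianchi (23 Apr 2000).
Among Delgado and Romero, by date first returned to the chamber (later first): Delgado (17 Jun 2003) before Romero (5 Sep 2001).
Salazar and Kowalski both have terms served 9 terms, so the next rule applies.
Salazar and Kowalski both have date of appointment to current office 6 Oct 2006, so the next rule applies.
Among Salazar and Kowalski, by date first returned to the chamber (later first): Salazar (17 May 2008) before Kowalski (10 May 2007).
So Castillo takes precedence.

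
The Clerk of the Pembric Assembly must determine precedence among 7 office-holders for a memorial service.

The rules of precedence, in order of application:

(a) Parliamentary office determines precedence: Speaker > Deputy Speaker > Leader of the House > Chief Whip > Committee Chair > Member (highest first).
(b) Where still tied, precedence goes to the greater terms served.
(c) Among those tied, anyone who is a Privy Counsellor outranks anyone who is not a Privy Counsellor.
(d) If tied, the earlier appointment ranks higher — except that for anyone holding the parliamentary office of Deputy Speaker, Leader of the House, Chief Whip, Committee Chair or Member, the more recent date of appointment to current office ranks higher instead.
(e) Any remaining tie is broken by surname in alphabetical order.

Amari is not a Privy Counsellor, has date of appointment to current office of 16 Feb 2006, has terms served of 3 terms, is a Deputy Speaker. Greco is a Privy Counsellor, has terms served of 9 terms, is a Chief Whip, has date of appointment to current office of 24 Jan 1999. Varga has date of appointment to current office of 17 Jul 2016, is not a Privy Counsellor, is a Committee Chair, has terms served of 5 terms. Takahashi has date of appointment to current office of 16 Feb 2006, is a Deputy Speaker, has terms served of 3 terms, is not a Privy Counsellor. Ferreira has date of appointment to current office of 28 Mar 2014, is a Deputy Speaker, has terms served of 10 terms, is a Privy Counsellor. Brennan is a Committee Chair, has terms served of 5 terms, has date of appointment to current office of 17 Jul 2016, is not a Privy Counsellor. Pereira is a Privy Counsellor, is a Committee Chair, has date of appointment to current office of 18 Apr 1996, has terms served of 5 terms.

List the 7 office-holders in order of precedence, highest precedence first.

Ferreira, Amari, Takahashi, Greco, Pereira, Brennan, Varga

By parliamentary office: Ferreira, Amari and Takahashi (Deputy Speaker); then Greco (Chief Whip); then Pereira, Brennan and Varga (Committee Chair).
Among Ferreira, Amari and Takahashi, by terms served (higher first): Ferreira (10 terms) before Amari and Takahashi (3 terms).
Amari and Takahashi are each not a Privy Counsellor, so the next rule applies.
Amari and Takahashi both have date of appointment to current office 16 Feb 2006, so the next rule applies.
Among Amari and Takahashi, alphabetically by surname: Amari before Takahashi.
Pereira, Brennan and Varga all have terms served 5 terms, so the next rule applies.
Among Pereira, Brennan and Varga, a Privy Counsellor before not a Privy Counsellor: Pereira (a Privy Counsellor) before Brennan and Varga (not a Privy Counsellor).
Brennan and Varga both have date of appointment to current office 17 Jul 2016, so the next rule applies.
Among Brennan and Varga, alphabetically by surname: Brennan before Varga.
Full order: Ferreira, Amari, Takahashi, Greco, Pereira, Brennan, Varga.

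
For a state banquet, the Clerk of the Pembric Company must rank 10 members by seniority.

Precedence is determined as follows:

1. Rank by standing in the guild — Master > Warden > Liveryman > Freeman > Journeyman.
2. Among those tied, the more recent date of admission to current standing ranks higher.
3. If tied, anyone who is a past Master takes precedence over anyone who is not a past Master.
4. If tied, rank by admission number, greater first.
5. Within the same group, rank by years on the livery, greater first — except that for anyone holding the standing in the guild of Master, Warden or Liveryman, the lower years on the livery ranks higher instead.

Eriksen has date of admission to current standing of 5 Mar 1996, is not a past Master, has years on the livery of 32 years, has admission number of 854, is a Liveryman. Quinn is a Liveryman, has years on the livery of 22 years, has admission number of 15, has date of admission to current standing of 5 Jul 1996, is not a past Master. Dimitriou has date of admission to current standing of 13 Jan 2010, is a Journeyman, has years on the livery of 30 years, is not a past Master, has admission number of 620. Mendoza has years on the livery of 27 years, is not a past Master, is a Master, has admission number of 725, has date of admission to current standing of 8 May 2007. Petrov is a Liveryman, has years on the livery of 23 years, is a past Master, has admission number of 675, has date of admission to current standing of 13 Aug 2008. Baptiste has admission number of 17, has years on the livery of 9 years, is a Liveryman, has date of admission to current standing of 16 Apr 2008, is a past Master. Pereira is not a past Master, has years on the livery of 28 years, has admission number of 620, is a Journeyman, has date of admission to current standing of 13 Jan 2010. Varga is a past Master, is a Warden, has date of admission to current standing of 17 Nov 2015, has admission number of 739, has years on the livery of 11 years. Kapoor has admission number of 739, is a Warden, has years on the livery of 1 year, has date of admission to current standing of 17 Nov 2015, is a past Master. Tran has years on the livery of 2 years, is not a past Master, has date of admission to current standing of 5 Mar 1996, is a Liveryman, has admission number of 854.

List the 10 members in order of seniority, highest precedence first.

Mendoza, Kapoor, Varga, Petrov, Baptiste, Quinn, Tran, Eriksen, Dimitriou, Pereira

By standing in the guild: Mendoza (Master); then Kapoor and Varga (Warden); then Petrov, Baptiste, Quinn, Tran and Eriksen (Liveryman); then Dimitriou and Pereira (Journeyman).
Kapoor and Varga both have date of admission to current standing 17 Nov 2015, so the next rule applies.
Kapoor and Varga are each a past Master, so the next rule applies.
Kapoor and Varga both have admission number 739, so the next rule applies.
Among Kapoor and Varga, by years on the livery (lower first) (reversed rule for this group): Kapoor (1 year) before Varga (11 years).
Among Petrov, Baptiste, Quinn, Tran and Eriksen, by date of admission to current standing (later first): Petrov (13 Aug 2008) before Baptiste (16 Apr 2008) before Quinn (5 Jul 1996) before Tran and Eriksen (5 Mar 1996).
Tran and Eriksen are each not a past Master, so the next rule applies.
Tran and Eriksen both have admission number 854, so the next rule applies.
Among Tran and Eriksen, by years on the livery (lower first) (reversed rule for this group): Tran (2 years) before Eriksen (32 years).
Dimitriou and Pereira both have date of admission to current standing 13 Jan 2010, so the next rule applies.
Dimitriou and Pereira are each not a past Master, so the next rule applies.
Dimitriou and Pereira both have admission number 620, so the next rule applies.
Among Dimitriou and Pereira, by years on the livery (higher first): Dimitriou (30 years) before Pereira (28 years).
Full order: Mendoza, Kapoor, Varga, Petrov, Baptiste, Quinn, Tran, Eriksen, Dimitriou, Pereira.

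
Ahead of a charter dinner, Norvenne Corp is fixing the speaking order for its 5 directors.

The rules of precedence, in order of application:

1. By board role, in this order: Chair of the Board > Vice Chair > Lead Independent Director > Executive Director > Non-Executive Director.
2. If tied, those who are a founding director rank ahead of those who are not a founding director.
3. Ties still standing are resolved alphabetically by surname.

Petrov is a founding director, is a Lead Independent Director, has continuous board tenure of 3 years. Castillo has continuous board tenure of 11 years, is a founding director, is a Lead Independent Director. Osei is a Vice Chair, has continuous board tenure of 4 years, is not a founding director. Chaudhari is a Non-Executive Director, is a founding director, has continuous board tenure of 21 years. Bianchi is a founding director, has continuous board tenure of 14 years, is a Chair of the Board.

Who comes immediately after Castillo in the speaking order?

Petrov

By board role: Bianchi (Chair of the Board); then Osei (Vice Chair); then Castillo and Petrov (Lead Independent Director); then Chaudhari (Non-Executive Director).
Castillo and Petrov are each a founding director, so the next rule applies.
Among Castillo and Petrov, alphabetically by surname: Castillo before Petrov.
Order: Bianchi, Osei, Castillo, Petrov, Chaudhari.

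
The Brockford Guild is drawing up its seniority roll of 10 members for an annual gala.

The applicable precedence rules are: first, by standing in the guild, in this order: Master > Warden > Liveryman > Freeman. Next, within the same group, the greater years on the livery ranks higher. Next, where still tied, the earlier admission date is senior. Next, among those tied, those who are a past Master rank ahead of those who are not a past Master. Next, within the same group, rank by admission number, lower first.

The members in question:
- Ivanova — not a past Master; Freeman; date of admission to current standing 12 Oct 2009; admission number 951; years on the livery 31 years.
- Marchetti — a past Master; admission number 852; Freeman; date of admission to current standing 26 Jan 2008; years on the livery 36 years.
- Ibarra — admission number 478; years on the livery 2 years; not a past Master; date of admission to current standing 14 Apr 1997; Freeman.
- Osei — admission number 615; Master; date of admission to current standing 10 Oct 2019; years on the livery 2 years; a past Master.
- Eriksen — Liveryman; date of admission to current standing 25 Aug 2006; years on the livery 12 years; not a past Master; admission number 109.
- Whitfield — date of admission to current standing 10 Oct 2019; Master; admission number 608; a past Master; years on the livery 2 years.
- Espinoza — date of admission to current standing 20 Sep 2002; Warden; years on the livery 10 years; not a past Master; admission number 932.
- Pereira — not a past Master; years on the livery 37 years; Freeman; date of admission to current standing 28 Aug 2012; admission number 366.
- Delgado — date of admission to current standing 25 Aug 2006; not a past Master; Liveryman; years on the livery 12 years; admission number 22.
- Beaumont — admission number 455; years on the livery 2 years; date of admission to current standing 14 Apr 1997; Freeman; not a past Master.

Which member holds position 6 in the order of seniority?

Pereira

By standing in the guild: Whitfield and Osei (Master); then Espinoza (Warden); then Delgado and Eriksen (Liveryman); then Pereira, Marchetti, Ivanova, Beaumont and Ibarra (Freeman).
Whitfield and Osei both have years on the livery 2 years, so the next rule applies.
Whitfield and Osei both have date of admission to current standing 10 Oct 2019, so the next rule applies.
Whitfield and Osei are each a past Master, so the next rule applies.
Among Whitfield and Osei, by admission number (lower first): Whitfield (608) before Osei (615).
Delgado and Eriksen both have years on the livery 12 years, so the next rule applies.
Delgado and Eriksen both have date of admission to current standing 25 Aug 2006, so the next rule applies.
Delgado and Eriksen are each not a past Master, so the next rule applies.
Among Delgado and Eriksen, by admission number (lower first): Delgado (22) before Eriksen (109).
Among Pereira, Marchetti, Ivanova, Beaumont and Ibarra, by years on the livery (higher first): Pereira (37 years) before Marchetti (36 years) before Ivanova (31 years) before Beaumont and Ibarra (2 years).
Beaumont and Ibarra both have date of admission to current standing 14 Apr 1997, so the next rule applies.
Beaumont and Ibarra are each not a past Master, so the next rule applies.
Among Beaumont and Ibarra, by admission number (lower first): Beaumont (455) before Ibarra (478).
Order: Whitfield, Osei, Espinoza, Delgado, Eriksen, Pereira, Marchetti, Ivanova, Beaumont, Ibarra.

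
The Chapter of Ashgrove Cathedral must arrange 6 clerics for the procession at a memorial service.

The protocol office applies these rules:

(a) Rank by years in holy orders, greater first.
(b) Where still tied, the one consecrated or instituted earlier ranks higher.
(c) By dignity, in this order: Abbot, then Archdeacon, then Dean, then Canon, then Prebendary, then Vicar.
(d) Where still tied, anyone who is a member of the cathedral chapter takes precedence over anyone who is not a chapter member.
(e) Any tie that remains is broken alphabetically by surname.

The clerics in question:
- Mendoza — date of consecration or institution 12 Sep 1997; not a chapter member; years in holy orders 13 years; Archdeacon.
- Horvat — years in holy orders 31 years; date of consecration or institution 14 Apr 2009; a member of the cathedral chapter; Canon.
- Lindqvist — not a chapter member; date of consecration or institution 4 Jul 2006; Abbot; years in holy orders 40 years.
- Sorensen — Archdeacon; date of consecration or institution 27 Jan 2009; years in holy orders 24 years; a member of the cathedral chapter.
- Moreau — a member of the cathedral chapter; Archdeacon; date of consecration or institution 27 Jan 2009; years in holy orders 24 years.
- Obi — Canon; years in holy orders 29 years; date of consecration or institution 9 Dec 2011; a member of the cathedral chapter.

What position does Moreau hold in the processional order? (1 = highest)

By years in holy orders (higher first): Lindqvist (40 years); then Horvat (31 years); then Obi (29 years); then Moreau and Sorensen (both 24 years); then Mendoza (13 years).
Moreau and Sorensen both have date of consecration or institution 27 Jan 2009, so the next rule applies.
Moreau and Sorensen are each Archdeacon, so the next rule applies.
Moreau and Sorensen are each a member of the cathedral chapter, so the next rule applies.
Among Moreau and Sorensen, alphabetically by surname: Moreau before Sorensen.
Order: Lindqvist, Horvat, Obi, Moreau, Sorensen, Mendoza. So position 4.

4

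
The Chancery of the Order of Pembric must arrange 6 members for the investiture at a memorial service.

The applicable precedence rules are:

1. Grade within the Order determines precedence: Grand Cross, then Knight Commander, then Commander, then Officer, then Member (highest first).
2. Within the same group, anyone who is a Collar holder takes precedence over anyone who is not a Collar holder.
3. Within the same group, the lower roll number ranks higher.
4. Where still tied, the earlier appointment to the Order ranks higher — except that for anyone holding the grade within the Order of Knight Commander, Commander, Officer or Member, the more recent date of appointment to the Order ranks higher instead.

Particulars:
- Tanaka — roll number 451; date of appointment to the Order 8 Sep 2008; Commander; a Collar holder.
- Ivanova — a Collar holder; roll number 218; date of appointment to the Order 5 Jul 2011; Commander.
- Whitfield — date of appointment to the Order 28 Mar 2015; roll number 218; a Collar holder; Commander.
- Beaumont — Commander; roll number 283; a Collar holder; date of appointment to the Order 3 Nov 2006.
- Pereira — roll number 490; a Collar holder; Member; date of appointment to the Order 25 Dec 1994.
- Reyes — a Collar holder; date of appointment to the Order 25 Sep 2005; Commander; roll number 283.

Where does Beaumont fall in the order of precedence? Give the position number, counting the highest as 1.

By grade within the Order: Whitfield, Ivanova, Beaumont, Reyes and Tanaka (Commander); then Pereira (Member).
Whitfield, Ivanova, Beaumont, Reyes and Tanaka are each a Collar holder, so the next rule applies.
Among Whitfield, Ivanova, Beaumont, Reyes and Tanaka, by roll number (lower first): Whitfield and Ivanova (218) before Beaumont and Reyes (283) before Tanaka (451).
Among Whitfield and Ivanova, by date of appointment to the Order (later first) (reversed rule for this group): Whitfield (28 Mar 2015) before Ivanova (5 Jul 2011).
Among Beaumont and Reyes, by date of appointment to the Order (later first) (reversed rule for this group): Beaumont (3 Nov 2006) before Reyes (25 Sep 2005).
Order: Whitfield, Ivanova, Beaumont, Reyes, Tanaka, Pereira. So position 3.

3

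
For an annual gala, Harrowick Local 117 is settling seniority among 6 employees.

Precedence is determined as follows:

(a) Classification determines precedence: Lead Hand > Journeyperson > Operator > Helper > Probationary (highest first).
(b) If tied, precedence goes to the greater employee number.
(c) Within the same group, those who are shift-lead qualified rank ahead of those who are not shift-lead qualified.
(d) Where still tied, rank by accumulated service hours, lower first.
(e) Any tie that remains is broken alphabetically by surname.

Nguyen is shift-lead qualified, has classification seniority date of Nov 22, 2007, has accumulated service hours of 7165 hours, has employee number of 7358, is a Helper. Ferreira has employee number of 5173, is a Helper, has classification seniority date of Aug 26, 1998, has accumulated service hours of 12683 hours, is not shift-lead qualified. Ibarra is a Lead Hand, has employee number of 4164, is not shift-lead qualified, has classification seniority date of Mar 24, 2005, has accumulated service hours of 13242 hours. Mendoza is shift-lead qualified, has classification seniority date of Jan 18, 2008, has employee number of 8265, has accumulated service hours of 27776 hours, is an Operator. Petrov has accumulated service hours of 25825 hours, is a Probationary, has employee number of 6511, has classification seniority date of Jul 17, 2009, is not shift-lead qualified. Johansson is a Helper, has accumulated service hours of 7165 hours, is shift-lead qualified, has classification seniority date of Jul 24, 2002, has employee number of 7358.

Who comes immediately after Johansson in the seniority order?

Nguyen

By classification: Ibarra (Lead Hand); then Mendoza (Operator); then Johansson, Nguyen and Ferreira (Helper); then Petrov (Probationary).
Among Johansson, Nguyen and Ferreira, by employee number (higher first): Johansson and Nguyen (7358) before Ferreira (5173).
Johansson and Nguyen are each shift-lead qualified, so the next rule applies.
Johansson and Nguyen both have accumulated service hours 7165 hours, so the next rule applies.
Among Johansson and Nguyen, alphabetically by surname: Johansson before Nguyen.
Order: Ibarra, Mendoza, Johansson, Nguyen, Ferreira, Petrov.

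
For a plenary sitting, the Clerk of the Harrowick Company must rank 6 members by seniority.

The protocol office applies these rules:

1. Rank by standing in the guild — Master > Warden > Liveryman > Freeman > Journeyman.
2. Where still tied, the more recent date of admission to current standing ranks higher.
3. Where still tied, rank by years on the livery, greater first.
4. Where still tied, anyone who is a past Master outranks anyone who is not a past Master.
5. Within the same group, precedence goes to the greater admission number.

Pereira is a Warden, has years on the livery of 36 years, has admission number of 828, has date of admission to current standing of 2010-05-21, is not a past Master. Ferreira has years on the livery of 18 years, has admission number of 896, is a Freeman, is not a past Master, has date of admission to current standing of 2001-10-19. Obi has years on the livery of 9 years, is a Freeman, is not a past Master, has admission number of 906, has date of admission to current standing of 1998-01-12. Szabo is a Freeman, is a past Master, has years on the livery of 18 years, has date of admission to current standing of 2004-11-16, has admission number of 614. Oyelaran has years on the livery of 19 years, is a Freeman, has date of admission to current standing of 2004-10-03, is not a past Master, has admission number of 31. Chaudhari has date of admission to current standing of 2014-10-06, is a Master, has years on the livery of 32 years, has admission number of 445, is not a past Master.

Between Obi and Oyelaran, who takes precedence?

By standing in the guild: Chaudhari (Master); then Pereira (Warden); then Szabo, Oyelaran, Ferreira and Obi (Freeman).
Among Szabo, Oyelaran, Ferreira and Obi, by date of admission to current standing (later first): Szabo (2004-11-16) before Oyelaran (2004-10-03) before Ferreira (2001-10-19) before Obi (1998-01-12).
So Oyelaran takes precedence.

Oyelaran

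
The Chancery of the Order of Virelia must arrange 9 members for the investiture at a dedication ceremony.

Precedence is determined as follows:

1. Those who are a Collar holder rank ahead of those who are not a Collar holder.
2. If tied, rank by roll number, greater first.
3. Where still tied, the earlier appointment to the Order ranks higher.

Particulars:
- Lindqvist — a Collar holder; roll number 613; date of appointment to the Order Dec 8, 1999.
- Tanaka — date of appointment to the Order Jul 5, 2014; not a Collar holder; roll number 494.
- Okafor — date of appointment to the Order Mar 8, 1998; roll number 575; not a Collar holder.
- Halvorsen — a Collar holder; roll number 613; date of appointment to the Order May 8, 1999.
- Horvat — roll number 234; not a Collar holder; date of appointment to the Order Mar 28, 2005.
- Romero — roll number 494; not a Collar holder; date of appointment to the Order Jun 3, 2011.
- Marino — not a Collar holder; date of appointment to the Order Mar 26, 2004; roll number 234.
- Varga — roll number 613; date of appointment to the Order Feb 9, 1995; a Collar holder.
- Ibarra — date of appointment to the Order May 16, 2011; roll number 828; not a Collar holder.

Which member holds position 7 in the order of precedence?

By the first rule: Varga, Halvorsen and Lindqvist (each a Collar holder); then Ibarra, Okafor, Romero, Tanaka, Marino and Horvat (each not a Collar holder).
Varga, Halvorsen and Lindqvist all have roll number 613, so the next rule applies.
Among Varga, Halvorsen and Lindqvist, by date of appointment to the Order (earlier first): Varga (Feb 9, 1995) before Halvorsen (May 8, 1999) before Lindqvist (Dec 8, 1999).
Among Ibarra, Okafor, Romero, Tanaka, Marino and Horvat, by roll number (higher first): Ibarra (828) before Okafor (575) before Romero and Tanaka (494) before Marino and Horvat (234).
Among Romero and Tanaka, by date of appointment to the Order (earlier first): Romero (Jun 3, 2011) before Tanaka (Jul 5, 2014).
Among Marino and Horvat, by date of appointment to the Order (earlier first): Marino (Mar 26, 2004) before Horvat (Mar 28, 2005).
Order: Varga, Halvorsen, Lindqvist, Ibarra, Okafor, Romero, Tanaka, Marino, Horvat.

Tanaka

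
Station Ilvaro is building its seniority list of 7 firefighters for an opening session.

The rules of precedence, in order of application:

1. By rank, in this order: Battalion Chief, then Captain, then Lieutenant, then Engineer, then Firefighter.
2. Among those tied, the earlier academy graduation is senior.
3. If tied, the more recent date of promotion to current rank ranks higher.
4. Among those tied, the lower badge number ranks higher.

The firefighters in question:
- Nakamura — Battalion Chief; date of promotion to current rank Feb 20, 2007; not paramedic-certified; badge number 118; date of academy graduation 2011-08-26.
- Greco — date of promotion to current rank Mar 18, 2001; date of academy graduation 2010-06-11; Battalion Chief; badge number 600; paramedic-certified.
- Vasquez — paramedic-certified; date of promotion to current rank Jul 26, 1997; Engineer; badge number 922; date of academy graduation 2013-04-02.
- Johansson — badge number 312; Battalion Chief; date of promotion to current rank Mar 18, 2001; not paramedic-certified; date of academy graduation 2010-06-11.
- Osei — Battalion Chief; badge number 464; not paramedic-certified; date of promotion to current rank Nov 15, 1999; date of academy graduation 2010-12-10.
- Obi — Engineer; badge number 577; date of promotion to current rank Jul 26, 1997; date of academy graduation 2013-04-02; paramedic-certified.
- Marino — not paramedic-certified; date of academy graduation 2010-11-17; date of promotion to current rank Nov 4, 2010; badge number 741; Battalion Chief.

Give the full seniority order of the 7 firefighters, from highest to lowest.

By rank: Johansson, Greco, Marino, Osei and Nakamura (Battalion Chief); then Obi and Vasquez (Engineer).
Among Johansson, Greco, Marino, Osei and Nakamura, by date of academy graduation (earlier first): Johansson and Greco (2010-06-11) before Marino (2010-11-17) before Osei (2010-12-10) before Nakamura (2011-08-26).
Johansson and Greco both have date of promotion to current rank Mar 18, 2001, so the next rule applies.
Among Johansson and Greco, by badge number (lower first): Johansson (312) before Greco (600).
Obi and Vasquez both have date of academy graduation 2013-04-02, so the next rule applies.
Obi and Vasquez both have date of promotion to current rank Jul 26, 1997, so the next rule applies.
Among Obi and Vasquez, by badge number (lower first): Obi (577) before Vasquez (922).
Full order: Johansson, Greco, Marino, Osei, Nakamura, Obi, Vasquez.

Johansson, Greco, Marino, Osei, Nakamura, Obi, Vasquez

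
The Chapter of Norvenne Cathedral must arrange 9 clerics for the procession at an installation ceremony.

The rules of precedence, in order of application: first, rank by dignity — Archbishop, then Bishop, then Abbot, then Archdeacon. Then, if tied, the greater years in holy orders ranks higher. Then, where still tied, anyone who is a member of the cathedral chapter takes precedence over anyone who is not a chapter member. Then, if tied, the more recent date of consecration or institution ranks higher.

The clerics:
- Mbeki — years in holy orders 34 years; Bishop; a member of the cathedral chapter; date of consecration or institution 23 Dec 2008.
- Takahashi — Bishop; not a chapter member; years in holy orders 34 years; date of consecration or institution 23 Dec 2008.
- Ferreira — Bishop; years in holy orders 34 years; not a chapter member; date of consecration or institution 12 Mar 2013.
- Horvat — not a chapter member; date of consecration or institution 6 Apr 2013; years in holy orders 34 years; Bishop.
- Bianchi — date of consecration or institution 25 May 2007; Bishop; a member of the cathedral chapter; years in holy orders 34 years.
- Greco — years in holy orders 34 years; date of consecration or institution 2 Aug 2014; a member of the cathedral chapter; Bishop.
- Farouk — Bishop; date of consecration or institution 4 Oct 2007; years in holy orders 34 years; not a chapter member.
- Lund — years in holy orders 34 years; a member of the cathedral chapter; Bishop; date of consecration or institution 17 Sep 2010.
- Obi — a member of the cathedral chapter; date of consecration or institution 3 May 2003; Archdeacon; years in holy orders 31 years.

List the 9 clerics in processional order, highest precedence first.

By dignity: Greco, Lund, Mbeki, Bianchi, Horvat, Ferreira, Takahashi and Farouk (Bishop); then Obi (Archdeacon).
Greco, Lund, Mbeki, Bianchi, Horvat, Ferreira, Takahashi and Farouk all have years in holy orders 34 years, so the next rule applies.
Among Greco, Lund, Mbeki, Bianchi, Horvat, Ferreira, Takahashi and Farouk, a member of the cathedral chapter before not a chapter member: Greco, Lund, Mbeki and Bianchi (a member of the cathedral chapter) before Horvat, Ferreira, Takahashi and Farouk (not a chapter member).
Among Greco, Lund, Mbeki and Bianchi, by date of consecration or institution (later first): Greco (2 Aug 2014) before Lund (17 Sep 2010) before Mbeki (23 Dec 2008) before Bianchi (25 May 2007).
Among Horvat, Ferreira, Takahashi and Farouk, by date of consecration or institution (later first): Horvat (6 Apr 2013) before Ferreira (12 Mar 2013) before Takahashi (23 Dec 2008) before Farouk (4 Oct 2007).
Full order: Greco, Lund, Mbeki, Bianchi, Horvat, Ferreira, Takahashi, Farouk, Obi.

Greco, Lund, Mbeki, Bianchi, Horvat, Ferreira, Takahashi, Farouk, Obi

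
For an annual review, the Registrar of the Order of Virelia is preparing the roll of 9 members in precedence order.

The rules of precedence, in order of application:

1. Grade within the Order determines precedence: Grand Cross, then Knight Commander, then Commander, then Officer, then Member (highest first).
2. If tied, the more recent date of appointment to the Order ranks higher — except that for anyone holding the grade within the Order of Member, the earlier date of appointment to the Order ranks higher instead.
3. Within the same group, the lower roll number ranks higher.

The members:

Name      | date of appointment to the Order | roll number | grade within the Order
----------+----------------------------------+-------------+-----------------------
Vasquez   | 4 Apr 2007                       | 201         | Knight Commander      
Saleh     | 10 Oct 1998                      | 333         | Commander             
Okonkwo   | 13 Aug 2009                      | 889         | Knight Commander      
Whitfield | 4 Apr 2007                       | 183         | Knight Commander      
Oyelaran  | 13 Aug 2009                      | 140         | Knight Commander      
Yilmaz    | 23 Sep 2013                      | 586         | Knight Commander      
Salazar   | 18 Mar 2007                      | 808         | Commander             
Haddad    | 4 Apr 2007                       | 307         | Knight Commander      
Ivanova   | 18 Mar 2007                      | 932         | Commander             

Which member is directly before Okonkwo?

By grade within the Order: Yilmaz, Oyelaran, Okonkwo, Whitfield, Vasquez and Haddad (Knight Commander); then Salazar, Ivanova and Saleh (Commander).
Among Yilmaz, Oyelaran, Okonkwo, Whitfield, Vasquez and Haddad, by date of appointment to the Order (later first): Yilmaz (23 Sep 2013) before Oyelaran and Okonkwo (13 Aug 2009) before Whitfield, Vasquez and Haddad (4 Apr 2007).
Among Oyelaran and Okonkwo, by roll number (lower first): Oyelaran (140) before Okonkwo (889).
Among Whitfield, Vasquez and Haddad, by roll number (lower first): Whitfield (183) before Vasquez (201) before Haddad (307).
Among Salazar, Ivanova and Saleh, by date of appointment to the Order (later first): Salazar and Ivanova (18 Mar 2007) before Saleh (10 Oct 1998).
Among Salazar and Ivanova, by roll number (lower first): Salazar (808) before Ivanova (932).
Order: Yilmaz, Oyelaran, Okonkwo, Whitfield, Vasquez, Haddad, Salazar, Ivanova, Saleh.

Oyelaran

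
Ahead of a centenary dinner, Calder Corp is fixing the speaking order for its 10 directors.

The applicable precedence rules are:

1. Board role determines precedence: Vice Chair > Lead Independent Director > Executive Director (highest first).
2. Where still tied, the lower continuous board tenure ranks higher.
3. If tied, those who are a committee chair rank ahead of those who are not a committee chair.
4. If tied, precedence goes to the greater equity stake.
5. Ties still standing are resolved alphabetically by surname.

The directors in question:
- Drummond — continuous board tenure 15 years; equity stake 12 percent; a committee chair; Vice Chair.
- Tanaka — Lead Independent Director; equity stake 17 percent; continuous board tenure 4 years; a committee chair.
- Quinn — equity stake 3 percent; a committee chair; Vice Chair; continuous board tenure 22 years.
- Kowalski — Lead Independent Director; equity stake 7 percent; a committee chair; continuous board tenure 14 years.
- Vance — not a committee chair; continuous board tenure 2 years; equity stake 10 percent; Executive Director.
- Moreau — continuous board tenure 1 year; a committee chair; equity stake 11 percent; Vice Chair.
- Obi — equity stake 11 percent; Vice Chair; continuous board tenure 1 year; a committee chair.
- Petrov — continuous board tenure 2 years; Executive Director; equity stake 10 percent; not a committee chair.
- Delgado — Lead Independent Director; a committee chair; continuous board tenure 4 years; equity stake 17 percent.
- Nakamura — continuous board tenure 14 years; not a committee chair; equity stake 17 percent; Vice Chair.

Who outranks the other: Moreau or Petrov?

Moreau

By board role: Moreau, Obi, Nakamura, Drummond and Quinn (Vice Chair); then Delgado, Tanaka and Kowalski (Lead Independent Director); then Petrov and Vance (Executive Director).
Among Moreau, Obi, Nakamura, Drummond and Quinn, by continuous board tenure (lower first): Moreau and Obi (1 year) before Nakamura (14 years) before Drummond (15 years) before Quinn (22 years).
Moreau and Obi are each a committee chair, so the next rule applies.
Moreau and Obi both have equity stake 11 percent, so the next rule applies.
Among Moreau and Obi, alphabetically by surname: Moreau before Obi.
Among Delgado, Tanaka and Kowalski, by continuous board tenure (lower first): Delgado and Tanaka (4 years) before Kowalski (14 years).
Delgado and Tanaka are each a committee chair, so the next rule applies.
Delgado and Tanaka both have equity stake 17 percent, so the next rule applies.
Among Delgado and Tanaka, alphabetically by surname: Delgado before Tanaka.
Petrov and Vance both have continuous board tenure 2 years, so the next rule applies.
Petrov and Vance are each not a committee chair, so the next rule applies.
Petrov and Vance both have equity stake 10 percent, so the next rule applies.
Among Petrov and Vance, alphabetically by surname: Petrov before Vance.
So Moreau takes precedence.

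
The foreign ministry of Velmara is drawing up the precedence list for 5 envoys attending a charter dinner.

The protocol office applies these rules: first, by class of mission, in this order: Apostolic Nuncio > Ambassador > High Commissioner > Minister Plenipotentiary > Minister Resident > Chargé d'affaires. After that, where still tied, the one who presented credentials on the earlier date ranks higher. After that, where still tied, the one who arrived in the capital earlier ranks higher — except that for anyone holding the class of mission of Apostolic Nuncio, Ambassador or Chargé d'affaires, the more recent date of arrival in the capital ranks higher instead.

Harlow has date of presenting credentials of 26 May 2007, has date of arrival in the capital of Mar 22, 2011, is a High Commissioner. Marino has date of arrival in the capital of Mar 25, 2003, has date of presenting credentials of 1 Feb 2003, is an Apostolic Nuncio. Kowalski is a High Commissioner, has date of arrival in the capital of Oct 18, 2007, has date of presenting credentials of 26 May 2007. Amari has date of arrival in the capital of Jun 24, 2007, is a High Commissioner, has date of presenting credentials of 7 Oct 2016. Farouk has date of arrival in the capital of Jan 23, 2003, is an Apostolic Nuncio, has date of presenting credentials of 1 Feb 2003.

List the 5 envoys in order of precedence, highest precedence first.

By class of mission: Marino and Farouk (Apostolic Nuncio); then Kowalski, Harlow and Amari (High Commissioner).
Marino and Farouk both have date of presenting credentials 1 Feb 2003, so the next rule applies.
Among Marino and Farouk, by date of arrival in the capital (later first) (reversed rule for this group): Marino (Mar 25, 2003) before Farouk (Jan 23, 2003).
Among Kowalski, Harlow and Amari, by date of presenting credentials (earlier first): Kowalski and Harlow (26 May 2007) before Amari (7 Oct 2016).
Among Kowalski and Harlow, by date of arrival in the capital (earlier first): Kowalski (Oct 18, 2007) before Harlow (Mar 22, 2011).
Full order: Marino, Farouk, Kowalski, Harlow, Amari.

Marino, Farouk, Kowalski, Harlow, Amari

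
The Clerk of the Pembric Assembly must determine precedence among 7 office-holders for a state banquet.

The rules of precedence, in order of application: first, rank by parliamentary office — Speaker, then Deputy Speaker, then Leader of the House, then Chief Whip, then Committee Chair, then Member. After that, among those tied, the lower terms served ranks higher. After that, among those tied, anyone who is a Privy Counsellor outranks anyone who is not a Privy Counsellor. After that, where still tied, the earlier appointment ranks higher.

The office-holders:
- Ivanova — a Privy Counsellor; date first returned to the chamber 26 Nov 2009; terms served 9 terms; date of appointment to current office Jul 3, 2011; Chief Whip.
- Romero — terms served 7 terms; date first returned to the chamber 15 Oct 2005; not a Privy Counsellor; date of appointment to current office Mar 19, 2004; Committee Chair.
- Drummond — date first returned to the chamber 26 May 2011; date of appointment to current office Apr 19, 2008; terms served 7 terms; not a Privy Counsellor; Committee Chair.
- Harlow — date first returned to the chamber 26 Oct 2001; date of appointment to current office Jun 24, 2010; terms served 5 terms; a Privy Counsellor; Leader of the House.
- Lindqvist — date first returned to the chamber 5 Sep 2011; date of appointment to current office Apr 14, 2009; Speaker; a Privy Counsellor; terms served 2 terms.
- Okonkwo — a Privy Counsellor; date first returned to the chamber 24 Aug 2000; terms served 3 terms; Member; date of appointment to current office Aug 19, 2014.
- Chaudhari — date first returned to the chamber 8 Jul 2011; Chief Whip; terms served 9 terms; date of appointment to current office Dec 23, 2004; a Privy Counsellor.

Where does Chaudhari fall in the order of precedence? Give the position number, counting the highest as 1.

By parliamentary office: Lindqvist (Speaker); then Harlow (Leader of the House); then Chaudhari and Ivanova (Chief Whip); then Romero and Drummond (Committee Chair); then Okonkwo (Member).
Chaudhari and Ivanova both have terms served 9 terms, so the next rule applies.
Chaudhari and Ivanova are each a Privy Counsellor, so the next rule applies.
Among Chaudhari and Ivanova, by date of appointment to current office (earlier first): Chaudhari (Dec 23, 2004) before Ivanova (Jul 3, 2011).
Romero and Drummond both have terms served 7 terms, so the next rule applies.
Romero and Drummond are each not a Privy Counsellor, so the next rule applies.
Among Romero and Drummond, by date of appointment to current office (earlier first): Romero (Mar 19, 2004) before Drummond (Apr 19, 2008).
Order: Lindqvist, Harlow, Chaudhari, Ivanova, Romero, Drummond, Okonkwo. So position 3.

3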